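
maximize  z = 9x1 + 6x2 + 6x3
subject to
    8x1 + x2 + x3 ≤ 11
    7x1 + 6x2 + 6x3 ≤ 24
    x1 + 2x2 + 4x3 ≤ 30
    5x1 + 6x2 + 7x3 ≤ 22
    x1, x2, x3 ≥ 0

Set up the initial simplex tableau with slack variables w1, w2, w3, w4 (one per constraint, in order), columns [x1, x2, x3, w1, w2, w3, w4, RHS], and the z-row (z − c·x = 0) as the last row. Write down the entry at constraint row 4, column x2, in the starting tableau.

6

Constraint 4 has coefficient 6 on x2.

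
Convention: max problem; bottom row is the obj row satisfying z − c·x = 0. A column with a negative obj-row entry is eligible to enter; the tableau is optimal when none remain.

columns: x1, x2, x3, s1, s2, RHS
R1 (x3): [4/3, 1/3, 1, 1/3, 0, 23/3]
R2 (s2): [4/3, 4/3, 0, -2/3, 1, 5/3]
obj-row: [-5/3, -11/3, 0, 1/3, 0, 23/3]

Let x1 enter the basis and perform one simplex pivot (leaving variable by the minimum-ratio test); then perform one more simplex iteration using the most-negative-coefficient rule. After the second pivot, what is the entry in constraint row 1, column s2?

Ratio test on column x1 — row 1: (23/3)/(4/3) = 23/4; row 2: (5/3)/(4/3) = 5/4. Minimum is 5/4 at row 2 (s2 leaves); pivot element 4/3.
Divide row 2 by 4/3; eliminate column x1 from the other rows.
Second iteration: most negative obj-row entry is -2 in column x2, so x2 enters.
Ratio test on column x2 — row 1: entry -1 ≤ 0; row 2: (5/4)/1 = 5/4. Minimum is 5/4 at row 2 (x1 leaves); pivot element 1.
Divide row 2 by 1; eliminate column x2 from the other rows.
After both pivots, the entry at constraint row 1, column s2 is -1/4.

-1/4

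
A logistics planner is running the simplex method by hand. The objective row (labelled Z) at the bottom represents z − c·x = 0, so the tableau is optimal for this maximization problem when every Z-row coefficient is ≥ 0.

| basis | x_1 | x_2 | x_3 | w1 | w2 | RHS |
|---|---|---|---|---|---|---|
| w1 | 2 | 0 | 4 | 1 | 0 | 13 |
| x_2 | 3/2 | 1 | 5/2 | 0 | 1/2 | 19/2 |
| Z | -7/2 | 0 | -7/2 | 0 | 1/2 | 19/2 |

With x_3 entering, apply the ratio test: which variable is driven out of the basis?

Column x_3 entries and ratios — w1: 13/4 = 13/4; x_2: (19/2)/(5/2) = 19/5.
Smallest ratio is 13/4 in the row of w1, so w1 leaves.

w1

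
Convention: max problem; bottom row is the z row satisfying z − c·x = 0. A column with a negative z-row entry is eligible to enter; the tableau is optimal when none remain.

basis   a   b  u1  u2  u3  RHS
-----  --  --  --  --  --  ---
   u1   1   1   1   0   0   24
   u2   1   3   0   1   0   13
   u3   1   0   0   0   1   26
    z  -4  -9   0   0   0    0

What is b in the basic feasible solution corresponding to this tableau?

0

b is not in the basis, so in the current basic feasible solution b = 0.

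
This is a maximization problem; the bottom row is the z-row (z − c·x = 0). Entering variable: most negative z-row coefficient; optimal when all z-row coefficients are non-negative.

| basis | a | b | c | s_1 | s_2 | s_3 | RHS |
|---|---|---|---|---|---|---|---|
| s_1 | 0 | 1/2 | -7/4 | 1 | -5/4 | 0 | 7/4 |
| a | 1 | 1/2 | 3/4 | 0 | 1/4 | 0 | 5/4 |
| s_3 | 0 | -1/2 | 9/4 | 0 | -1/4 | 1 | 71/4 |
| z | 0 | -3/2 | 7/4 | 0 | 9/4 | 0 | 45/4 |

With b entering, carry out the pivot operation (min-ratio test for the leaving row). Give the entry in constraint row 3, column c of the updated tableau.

3

Ratio test on column b — row 1: (7/4)/(1/2) = 7/2; row 2: (5/4)/(1/2) = 5/2; row 3: entry -1/2 ≤ 0. Minimum is 5/2 at row 2 (a leaves); pivot element 1/2.
Divide row 2 by 1/2; eliminate column b from the other rows.
Row 3 update in column c: 9/4 − (-1/2)·(3/2) = 3.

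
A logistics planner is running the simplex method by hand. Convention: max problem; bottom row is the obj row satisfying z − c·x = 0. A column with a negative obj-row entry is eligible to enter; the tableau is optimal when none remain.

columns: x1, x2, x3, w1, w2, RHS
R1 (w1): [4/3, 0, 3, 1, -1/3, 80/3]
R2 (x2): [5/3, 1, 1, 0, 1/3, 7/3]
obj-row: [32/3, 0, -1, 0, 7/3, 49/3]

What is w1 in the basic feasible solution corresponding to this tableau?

80/3

w1 is basic (row 1); its value is the RHS of that row, 80/3.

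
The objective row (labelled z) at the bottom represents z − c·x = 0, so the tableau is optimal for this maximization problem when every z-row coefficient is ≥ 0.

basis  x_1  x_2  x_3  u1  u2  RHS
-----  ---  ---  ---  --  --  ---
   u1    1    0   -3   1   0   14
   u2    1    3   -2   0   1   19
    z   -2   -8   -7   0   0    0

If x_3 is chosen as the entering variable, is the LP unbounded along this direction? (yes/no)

Every constraint-row entry in column x_3 is ≤ 0, so increasing x_3 is unbounded.

yes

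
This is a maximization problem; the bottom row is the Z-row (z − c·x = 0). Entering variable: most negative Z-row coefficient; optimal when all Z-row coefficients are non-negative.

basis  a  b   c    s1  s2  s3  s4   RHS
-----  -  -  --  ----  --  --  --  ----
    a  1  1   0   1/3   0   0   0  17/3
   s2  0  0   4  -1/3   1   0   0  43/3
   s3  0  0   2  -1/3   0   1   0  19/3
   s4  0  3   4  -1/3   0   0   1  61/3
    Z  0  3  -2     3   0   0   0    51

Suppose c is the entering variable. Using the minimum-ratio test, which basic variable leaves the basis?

s3

Column c entries and ratios — a: 0 ≤ 0, skip; s2: (43/3)/4 = 43/12; s3: (19/3)/2 = 19/6; s4: (61/3)/4 = 61/12.
Smallest ratio is 19/6 in the row of s3, so s3 leaves.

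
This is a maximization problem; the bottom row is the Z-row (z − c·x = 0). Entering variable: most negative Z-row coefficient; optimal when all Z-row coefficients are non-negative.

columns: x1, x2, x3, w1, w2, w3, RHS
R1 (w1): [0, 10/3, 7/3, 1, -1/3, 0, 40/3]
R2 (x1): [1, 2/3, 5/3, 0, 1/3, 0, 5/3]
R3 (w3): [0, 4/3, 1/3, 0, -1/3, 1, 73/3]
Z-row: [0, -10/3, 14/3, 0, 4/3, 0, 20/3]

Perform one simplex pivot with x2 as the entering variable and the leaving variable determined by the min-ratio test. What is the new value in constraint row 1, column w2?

-2

Ratio test on column x2 — row 1: (40/3)/(10/3) = 4; row 2: (5/3)/(2/3) = 5/2; row 3: (73/3)/(4/3) = 73/4. Minimum is 5/2 at row 2 (x1 leaves); pivot element 2/3.
Divide row 2 by 2/3; eliminate column x2 from the other rows.
Row 1 update in column w2: -1/3 − (10/3)·(1/2) = -2.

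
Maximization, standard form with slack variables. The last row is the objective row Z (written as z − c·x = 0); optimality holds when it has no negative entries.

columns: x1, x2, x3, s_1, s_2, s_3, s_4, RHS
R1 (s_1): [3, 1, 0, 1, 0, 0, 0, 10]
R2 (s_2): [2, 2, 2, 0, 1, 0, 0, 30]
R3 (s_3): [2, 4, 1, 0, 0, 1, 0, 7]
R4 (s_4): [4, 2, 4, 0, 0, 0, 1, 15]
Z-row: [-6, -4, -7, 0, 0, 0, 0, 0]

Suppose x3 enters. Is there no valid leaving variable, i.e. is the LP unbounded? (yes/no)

Column x3 has positive entries in row(s) 2, 3, 4, so the ratio test bounds it — not unbounded.

no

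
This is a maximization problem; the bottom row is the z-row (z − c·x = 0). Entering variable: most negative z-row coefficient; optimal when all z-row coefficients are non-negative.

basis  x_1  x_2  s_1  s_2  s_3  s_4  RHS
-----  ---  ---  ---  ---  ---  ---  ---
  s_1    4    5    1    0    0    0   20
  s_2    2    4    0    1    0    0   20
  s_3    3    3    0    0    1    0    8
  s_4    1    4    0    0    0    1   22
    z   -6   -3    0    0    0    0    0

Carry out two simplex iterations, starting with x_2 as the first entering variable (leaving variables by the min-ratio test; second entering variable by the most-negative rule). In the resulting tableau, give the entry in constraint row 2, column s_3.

-2/3

Ratio test on column x_2 — row 1: 20/5 = 4; row 2: 20/4 = 5; row 3: 8/3 = 8/3; row 4: 22/4 = 11/2. Minimum is 8/3 at row 3 (s_3 leaves); pivot element 3.
Divide row 3 by 3; eliminate column x_2 from the other rows.
Second iteration: most negative z-row entry is -3 in column x_1, so x_1 enters.
Ratio test on column x_1 — row 1: entry -1 ≤ 0; row 2: entry -2 ≤ 0; row 3: (8/3)/1 = 8/3; row 4: entry -3 ≤ 0. Minimum is 8/3 at row 3 (x_2 leaves); pivot element 1.
Divide row 3 by 1; eliminate column x_1 from the other rows.
After both pivots, the entry at constraint row 2, column s_3 is -2/3.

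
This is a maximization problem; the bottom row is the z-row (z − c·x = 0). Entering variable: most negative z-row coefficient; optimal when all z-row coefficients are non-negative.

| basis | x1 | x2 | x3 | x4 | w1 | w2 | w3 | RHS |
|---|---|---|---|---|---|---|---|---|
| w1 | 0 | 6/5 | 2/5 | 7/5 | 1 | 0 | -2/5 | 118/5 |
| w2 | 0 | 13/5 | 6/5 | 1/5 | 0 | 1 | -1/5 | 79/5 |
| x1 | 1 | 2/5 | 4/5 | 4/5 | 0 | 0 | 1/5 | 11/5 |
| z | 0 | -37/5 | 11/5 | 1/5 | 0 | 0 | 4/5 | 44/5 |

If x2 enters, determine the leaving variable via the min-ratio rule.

x1

Column x2 entries and ratios — w1: (118/5)/(6/5) = 59/3; w2: (79/5)/(13/5) = 79/13; x1: (11/5)/(2/5) = 11/2.
Smallest ratio is 11/2 in the row of x1, so x1 leaves.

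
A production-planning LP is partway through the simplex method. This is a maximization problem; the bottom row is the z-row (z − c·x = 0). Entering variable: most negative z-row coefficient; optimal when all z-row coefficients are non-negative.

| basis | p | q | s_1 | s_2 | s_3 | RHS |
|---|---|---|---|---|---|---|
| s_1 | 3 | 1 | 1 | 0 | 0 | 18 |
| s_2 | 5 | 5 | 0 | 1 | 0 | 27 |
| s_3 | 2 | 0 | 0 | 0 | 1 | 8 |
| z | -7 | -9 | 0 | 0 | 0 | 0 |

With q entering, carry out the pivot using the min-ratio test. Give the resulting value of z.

Ratio test on column q — row 1: 18/1 = 18; row 2: 27/5 = 27/5; row 3: entry 0 ≤ 0. Minimum is 27/5 at row 2 (s_2 leaves); pivot element 5.
Pivot on row 2; the z-row RHS becomes 0 − (-9)·(27/5) = 243/5.

243/5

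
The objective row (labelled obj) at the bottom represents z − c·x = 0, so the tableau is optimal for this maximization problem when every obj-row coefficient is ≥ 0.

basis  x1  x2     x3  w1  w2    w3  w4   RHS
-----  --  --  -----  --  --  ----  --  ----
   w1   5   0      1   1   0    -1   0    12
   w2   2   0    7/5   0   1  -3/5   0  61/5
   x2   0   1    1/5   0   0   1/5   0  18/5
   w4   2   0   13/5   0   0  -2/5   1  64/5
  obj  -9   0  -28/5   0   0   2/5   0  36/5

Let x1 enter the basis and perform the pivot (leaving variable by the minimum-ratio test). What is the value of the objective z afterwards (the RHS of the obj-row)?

Ratio test on column x1 — row 1: 12/5 = 12/5; row 2: (61/5)/2 = 61/10; row 3: entry 0 ≤ 0; row 4: (64/5)/2 = 32/5. Minimum is 12/5 at row 1 (w1 leaves); pivot element 5.
Pivot on row 1; the obj-row RHS becomes 36/5 − (-9)·(12/5) = 144/5.

144/5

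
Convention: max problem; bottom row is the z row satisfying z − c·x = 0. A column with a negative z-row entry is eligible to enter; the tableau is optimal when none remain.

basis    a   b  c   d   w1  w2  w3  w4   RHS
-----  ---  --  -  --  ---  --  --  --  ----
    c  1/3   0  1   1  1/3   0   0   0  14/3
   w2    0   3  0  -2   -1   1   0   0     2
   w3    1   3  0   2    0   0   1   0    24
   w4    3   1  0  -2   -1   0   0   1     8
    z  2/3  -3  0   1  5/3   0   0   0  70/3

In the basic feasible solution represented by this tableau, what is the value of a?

a is not in the basis, so in the current basic feasible solution a = 0.

0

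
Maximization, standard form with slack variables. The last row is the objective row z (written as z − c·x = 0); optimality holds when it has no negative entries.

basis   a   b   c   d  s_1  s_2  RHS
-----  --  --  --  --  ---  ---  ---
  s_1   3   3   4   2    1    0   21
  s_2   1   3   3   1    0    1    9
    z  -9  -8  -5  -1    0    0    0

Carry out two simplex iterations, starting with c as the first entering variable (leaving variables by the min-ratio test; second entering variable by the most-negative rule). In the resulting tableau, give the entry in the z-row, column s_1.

22/5

Ratio test on column c — row 1: 21/4 = 21/4; row 2: 9/3 = 3. Minimum is 3 at row 2 (s_2 leaves); pivot element 3.
Divide row 2 by 3; eliminate column c from the other rows.
Second iteration: most negative z-row entry is -22/3 in column a, so a enters.
Ratio test on column a — row 1: 9/(5/3) = 27/5; row 2: 3/(1/3) = 9. Minimum is 27/5 at row 1 (s_1 leaves); pivot element 5/3.
Divide row 1 by 5/3; eliminate column a from the other rows.
After both pivots, the entry at the z-row, column s_1 is 22/5.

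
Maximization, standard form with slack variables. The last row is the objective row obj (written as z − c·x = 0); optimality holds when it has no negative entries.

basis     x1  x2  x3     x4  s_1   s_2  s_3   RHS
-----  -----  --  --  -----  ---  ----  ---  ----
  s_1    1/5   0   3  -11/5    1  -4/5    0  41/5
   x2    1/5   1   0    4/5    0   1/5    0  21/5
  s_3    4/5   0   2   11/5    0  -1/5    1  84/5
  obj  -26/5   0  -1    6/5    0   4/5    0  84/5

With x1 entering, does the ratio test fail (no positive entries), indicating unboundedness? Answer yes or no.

no

Column x1 has positive entries in row(s) 1, 2, 3, so the ratio test bounds it — not unbounded.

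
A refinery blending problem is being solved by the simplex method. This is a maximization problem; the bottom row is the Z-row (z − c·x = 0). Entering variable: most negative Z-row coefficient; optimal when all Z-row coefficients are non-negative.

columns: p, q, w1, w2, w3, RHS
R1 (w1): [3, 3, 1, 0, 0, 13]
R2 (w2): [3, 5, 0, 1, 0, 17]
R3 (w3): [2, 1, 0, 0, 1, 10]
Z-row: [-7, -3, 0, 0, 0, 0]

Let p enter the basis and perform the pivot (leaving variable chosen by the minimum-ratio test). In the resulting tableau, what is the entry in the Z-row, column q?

Ratio test on column p — row 1: 13/3 = 13/3; row 2: 17/3 = 17/3; row 3: 10/2 = 5. Minimum is 13/3 at row 1 (w1 leaves); pivot element 3.
Divide row 1 by 3; eliminate column p from the other rows.
Z-row update in column q: -3 − (-7)·1 = 4.

4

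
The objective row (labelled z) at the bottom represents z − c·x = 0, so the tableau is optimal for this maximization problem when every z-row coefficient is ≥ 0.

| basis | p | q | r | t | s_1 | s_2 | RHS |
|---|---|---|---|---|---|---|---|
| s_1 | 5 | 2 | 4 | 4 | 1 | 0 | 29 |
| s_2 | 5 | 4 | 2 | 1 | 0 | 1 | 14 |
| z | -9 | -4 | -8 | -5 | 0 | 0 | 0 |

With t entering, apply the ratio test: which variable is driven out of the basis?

Column t entries and ratios — s_1: 29/4 = 29/4; s_2: 14/1 = 14.
Smallest ratio is 29/4 in the row of s_1, so s_1 leaves.

s_1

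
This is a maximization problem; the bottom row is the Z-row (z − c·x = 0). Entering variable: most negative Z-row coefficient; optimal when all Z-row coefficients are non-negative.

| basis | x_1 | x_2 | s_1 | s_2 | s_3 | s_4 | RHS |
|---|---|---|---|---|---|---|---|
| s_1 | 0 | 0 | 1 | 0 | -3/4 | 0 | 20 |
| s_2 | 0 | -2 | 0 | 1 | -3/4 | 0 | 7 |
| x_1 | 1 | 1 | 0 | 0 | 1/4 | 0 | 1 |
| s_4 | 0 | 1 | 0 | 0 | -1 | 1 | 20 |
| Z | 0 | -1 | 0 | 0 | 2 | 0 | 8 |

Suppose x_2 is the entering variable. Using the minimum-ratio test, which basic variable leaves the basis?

Column x_2 entries and ratios — s_1: 0 ≤ 0, skip; s_2: -2 ≤ 0, skip; x_1: 1/1 = 1; s_4: 20/1 = 20.
Smallest ratio is 1 in the row of x_1, so x_1 leaves.

x_1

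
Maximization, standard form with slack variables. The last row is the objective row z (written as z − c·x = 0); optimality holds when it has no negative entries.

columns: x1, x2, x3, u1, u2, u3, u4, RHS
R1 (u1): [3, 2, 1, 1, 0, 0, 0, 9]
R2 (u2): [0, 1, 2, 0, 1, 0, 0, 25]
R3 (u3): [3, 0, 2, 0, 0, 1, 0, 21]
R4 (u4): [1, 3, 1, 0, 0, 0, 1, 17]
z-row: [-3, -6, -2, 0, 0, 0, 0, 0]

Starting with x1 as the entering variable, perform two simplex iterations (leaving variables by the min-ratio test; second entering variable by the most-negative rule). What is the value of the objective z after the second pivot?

27

Ratio test on column x1 — row 1: 9/3 = 3; row 2: entry 0 ≤ 0; row 3: 21/3 = 7; row 4: 17/1 = 17. Minimum is 3 at row 1 (u1 leaves); pivot element 3.
Pivot on row 1; the z-row RHS becomes 0 − (-3)·3 = 9.
Next entering variable (most negative z-row entry -4): x2.
Ratio test on column x2 — row 1: 3/(2/3) = 9/2; row 2: 25/1 = 25; row 3: entry -2 ≤ 0; row 4: 14/(7/3) = 6. Minimum is 9/2 at row 1 (x1 leaves); pivot element 2/3.
After the second pivot the z-row RHS is 9 − (-4)·(9/2) = 27.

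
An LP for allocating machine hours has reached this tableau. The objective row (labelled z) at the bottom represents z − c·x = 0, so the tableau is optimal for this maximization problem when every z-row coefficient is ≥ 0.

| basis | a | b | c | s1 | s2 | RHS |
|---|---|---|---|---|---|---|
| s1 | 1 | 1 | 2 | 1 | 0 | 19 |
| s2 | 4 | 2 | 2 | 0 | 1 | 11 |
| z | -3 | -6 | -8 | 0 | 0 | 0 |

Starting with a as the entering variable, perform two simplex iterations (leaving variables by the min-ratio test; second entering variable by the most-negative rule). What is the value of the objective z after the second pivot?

44

Ratio test on column a — row 1: 19/1 = 19; row 2: 11/4 = 11/4. Minimum is 11/4 at row 2 (s2 leaves); pivot element 4.
Pivot on row 2; the z-row RHS becomes 0 − (-3)·(11/4) = 33/4.
Next entering variable (most negative z-row entry -13/2): c.
Ratio test on column c — row 1: (65/4)/(3/2) = 65/6; row 2: (11/4)/(1/2) = 11/2. Minimum is 11/2 at row 2 (a leaves); pivot element 1/2.
After the second pivot the z-row RHS is 33/4 − (-13/2)·(11/2) = 44.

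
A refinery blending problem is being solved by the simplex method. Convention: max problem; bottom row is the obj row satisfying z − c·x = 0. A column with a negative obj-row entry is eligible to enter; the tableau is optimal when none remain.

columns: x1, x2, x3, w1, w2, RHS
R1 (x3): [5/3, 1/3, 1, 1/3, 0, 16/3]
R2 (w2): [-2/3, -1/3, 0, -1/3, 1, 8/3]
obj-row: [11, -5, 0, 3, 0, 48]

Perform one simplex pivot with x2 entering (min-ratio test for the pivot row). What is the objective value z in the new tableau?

128

Ratio test on column x2 — row 1: (16/3)/(1/3) = 16; row 2: entry -1/3 ≤ 0. Minimum is 16 at row 1 (x3 leaves); pivot element 1/3.
Pivot on row 1; the obj-row RHS becomes 48 − (-5)·16 = 128.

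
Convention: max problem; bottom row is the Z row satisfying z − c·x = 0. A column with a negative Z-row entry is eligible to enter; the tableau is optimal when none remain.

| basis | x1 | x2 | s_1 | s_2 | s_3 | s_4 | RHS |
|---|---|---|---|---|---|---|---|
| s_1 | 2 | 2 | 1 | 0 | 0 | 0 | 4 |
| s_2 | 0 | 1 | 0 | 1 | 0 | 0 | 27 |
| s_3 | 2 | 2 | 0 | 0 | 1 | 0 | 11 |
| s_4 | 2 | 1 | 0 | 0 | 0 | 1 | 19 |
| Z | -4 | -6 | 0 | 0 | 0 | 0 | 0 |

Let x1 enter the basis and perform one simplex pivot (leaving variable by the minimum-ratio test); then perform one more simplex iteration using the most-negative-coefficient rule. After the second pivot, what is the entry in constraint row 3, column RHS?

Ratio test on column x1 — row 1: 4/2 = 2; row 2: entry 0 ≤ 0; row 3: 11/2 = 11/2; row 4: 19/2 = 19/2. Minimum is 2 at row 1 (s_1 leaves); pivot element 2.
Divide row 1 by 2; eliminate column x1 from the other rows.
Second iteration: most negative Z-row entry is -2 in column x2, so x2 enters.
Ratio test on column x2 — row 1: 2/1 = 2; row 2: 27/1 = 27; row 3: entry 0 ≤ 0; row 4: entry -1 ≤ 0. Minimum is 2 at row 1 (x1 leaves); pivot element 1.
Divide row 1 by 1; eliminate column x2 from the other rows.
After both pivots, the entry at constraint row 3, column RHS is 7.

7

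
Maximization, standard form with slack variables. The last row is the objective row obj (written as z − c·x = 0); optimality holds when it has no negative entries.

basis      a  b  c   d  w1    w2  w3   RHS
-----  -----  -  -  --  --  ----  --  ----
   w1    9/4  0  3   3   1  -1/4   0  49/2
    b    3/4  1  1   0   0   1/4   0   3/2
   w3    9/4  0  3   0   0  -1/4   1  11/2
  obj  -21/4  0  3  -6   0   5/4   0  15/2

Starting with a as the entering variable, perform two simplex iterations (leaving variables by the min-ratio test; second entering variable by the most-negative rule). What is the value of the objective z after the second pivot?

58

Ratio test on column a — row 1: (49/2)/(9/4) = 98/9; row 2: (3/2)/(3/4) = 2; row 3: (11/2)/(9/4) = 22/9. Minimum is 2 at row 2 (b leaves); pivot element 3/4.
Pivot on row 2; the obj-row RHS becomes 15/2 − (-21/4)·2 = 18.
Next entering variable (most negative obj-row entry -6): d.
Ratio test on column d — row 1: 20/3 = 20/3; row 2: entry 0 ≤ 0; row 3: entry 0 ≤ 0. Minimum is 20/3 at row 1 (w1 leaves); pivot element 3.
After the second pivot the obj-row RHS is 18 − (-6)·(20/3) = 58.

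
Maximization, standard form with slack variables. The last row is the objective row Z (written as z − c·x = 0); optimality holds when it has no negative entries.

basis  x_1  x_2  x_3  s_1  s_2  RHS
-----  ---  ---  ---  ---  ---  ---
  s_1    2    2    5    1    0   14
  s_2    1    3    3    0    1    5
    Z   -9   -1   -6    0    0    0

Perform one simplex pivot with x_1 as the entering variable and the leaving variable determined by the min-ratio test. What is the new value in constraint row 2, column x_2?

3

Ratio test on column x_1 — row 1: 14/2 = 7; row 2: 5/1 = 5. Minimum is 5 at row 2 (s_2 leaves); pivot element 1.
Divide row 2 by 1; eliminate column x_1 from the other rows.
In the new row 2, the x_2 entry is the old entry divided by the pivot: 3/1 = 3.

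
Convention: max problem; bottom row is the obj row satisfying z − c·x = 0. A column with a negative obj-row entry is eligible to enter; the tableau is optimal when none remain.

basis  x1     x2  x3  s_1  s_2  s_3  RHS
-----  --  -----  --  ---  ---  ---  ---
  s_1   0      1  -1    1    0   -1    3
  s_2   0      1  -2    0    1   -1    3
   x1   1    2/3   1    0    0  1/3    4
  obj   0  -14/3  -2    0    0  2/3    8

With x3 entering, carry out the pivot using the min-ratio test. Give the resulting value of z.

Ratio test on column x3 — row 1: entry -1 ≤ 0; row 2: entry -2 ≤ 0; row 3: 4/1 = 4. Minimum is 4 at row 3 (x1 leaves); pivot element 1.
Pivot on row 3; the obj-row RHS becomes 8 − (-2)·4 = 16.

16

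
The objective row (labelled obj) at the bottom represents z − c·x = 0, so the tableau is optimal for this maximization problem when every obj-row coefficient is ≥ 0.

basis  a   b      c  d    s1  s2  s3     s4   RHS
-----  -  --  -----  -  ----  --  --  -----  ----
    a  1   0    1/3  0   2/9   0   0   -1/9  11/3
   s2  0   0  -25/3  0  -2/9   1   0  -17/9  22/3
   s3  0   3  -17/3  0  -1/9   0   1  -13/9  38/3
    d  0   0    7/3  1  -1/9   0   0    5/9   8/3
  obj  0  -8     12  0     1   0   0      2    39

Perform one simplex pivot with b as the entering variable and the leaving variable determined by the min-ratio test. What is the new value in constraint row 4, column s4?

Ratio test on column b — row 1: entry 0 ≤ 0; row 2: entry 0 ≤ 0; row 3: (38/3)/3 = 38/9; row 4: entry 0 ≤ 0. Minimum is 38/9 at row 3 (s3 leaves); pivot element 3.
Divide row 3 by 3; eliminate column b from the other rows.
Row 4 update in column s4: 5/9 − 0·(-13/27) = 5/9.

5/9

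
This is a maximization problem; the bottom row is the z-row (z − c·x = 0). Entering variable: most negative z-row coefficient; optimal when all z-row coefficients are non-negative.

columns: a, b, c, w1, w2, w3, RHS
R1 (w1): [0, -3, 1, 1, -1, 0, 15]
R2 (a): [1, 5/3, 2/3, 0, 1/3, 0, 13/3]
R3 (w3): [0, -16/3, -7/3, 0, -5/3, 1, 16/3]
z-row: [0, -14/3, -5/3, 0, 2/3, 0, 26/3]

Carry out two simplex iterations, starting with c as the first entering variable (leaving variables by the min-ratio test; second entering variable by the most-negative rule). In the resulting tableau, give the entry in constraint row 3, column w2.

Ratio test on column c — row 1: 15/1 = 15; row 2: (13/3)/(2/3) = 13/2; row 3: entry -7/3 ≤ 0. Minimum is 13/2 at row 2 (a leaves); pivot element 2/3.
Divide row 2 by 2/3; eliminate column c from the other rows.
Second iteration: most negative z-row entry is -1/2 in column b, so b enters.
Ratio test on column b — row 1: entry -11/2 ≤ 0; row 2: (13/2)/(5/2) = 13/5; row 3: (41/2)/(1/2) = 41. Minimum is 13/5 at row 2 (c leaves); pivot element 5/2.
Divide row 2 by 5/2; eliminate column b from the other rows.
After both pivots, the entry at constraint row 3, column w2 is -3/5.

-3/5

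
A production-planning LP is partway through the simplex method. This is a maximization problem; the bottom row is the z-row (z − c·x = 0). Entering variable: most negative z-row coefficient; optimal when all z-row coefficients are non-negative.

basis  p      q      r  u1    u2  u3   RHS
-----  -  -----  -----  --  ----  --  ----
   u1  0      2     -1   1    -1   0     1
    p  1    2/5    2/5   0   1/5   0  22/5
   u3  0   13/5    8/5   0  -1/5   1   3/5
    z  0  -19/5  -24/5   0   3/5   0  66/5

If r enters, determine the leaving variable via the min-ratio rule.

u3

Column r entries and ratios — u1: -1 ≤ 0, skip; p: (22/5)/(2/5) = 11; u3: (3/5)/(8/5) = 3/8.
Smallest ratio is 3/8 in the row of u3, so u3 leaves.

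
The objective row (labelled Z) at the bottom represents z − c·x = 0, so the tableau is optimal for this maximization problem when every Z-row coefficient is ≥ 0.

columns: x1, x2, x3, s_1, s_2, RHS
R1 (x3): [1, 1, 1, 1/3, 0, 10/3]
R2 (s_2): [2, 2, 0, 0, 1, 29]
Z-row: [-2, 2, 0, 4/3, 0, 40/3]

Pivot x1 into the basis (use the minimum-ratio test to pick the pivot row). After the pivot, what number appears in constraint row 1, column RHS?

10/3

Ratio test on column x1 — row 1: (10/3)/1 = 10/3; row 2: 29/2 = 29/2. Minimum is 10/3 at row 1 (x3 leaves); pivot element 1.
Divide row 1 by 1; eliminate column x1 from the other rows.
In the new row 1, the RHS entry is the old entry divided by the pivot: (10/3)/1 = 10/3.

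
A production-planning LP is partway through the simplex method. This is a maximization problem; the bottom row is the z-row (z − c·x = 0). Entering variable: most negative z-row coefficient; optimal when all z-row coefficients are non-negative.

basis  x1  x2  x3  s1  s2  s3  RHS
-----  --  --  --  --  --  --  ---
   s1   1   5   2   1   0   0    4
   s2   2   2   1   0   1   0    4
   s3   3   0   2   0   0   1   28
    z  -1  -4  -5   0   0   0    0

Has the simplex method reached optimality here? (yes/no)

The z-row has a negative entry -5 in column x3, so it is not optimal.

no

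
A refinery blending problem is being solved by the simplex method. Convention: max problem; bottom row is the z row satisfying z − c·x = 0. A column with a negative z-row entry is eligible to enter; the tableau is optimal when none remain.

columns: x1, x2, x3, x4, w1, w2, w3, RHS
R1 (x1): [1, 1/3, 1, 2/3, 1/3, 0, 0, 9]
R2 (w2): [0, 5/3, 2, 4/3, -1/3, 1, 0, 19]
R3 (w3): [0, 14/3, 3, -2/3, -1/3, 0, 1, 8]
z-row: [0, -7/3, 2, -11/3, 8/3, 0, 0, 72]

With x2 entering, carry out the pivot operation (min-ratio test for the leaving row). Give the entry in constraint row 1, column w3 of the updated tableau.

Ratio test on column x2 — row 1: 9/(1/3) = 27; row 2: 19/(5/3) = 57/5; row 3: 8/(14/3) = 12/7. Minimum is 12/7 at row 3 (w3 leaves); pivot element 14/3.
Divide row 3 by 14/3; eliminate column x2 from the other rows.
Row 1 update in column w3: 0 − (1/3)·(3/14) = -1/14.

-1/14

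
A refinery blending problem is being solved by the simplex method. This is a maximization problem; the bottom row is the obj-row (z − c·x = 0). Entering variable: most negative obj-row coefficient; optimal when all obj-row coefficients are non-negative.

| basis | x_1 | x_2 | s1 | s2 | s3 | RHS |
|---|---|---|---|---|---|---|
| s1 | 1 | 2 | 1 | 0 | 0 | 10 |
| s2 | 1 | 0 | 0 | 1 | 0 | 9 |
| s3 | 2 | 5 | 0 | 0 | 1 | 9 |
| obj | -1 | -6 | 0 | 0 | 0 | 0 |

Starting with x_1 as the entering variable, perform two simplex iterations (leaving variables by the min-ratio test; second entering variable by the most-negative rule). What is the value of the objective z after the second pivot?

54/5

Ratio test on column x_1 — row 1: 10/1 = 10; row 2: 9/1 = 9; row 3: 9/2 = 9/2. Minimum is 9/2 at row 3 (s3 leaves); pivot element 2.
Pivot on row 3; the obj-row RHS becomes 0 − (-1)·(9/2) = 9/2.
Next entering variable (most negative obj-row entry -7/2): x_2.
Ratio test on column x_2 — row 1: entry -1/2 ≤ 0; row 2: entry -5/2 ≤ 0; row 3: (9/2)/(5/2) = 9/5. Minimum is 9/5 at row 3 (x_1 leaves); pivot element 5/2.
After the second pivot the obj-row RHS is 9/2 − (-7/2)·(9/5) = 54/5.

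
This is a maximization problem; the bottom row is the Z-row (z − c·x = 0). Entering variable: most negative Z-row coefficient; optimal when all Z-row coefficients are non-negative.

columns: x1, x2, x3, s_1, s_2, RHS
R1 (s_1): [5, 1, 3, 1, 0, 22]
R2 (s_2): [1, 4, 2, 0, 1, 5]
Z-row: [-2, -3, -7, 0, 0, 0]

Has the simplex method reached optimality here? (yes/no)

no

The Z-row has a negative entry -7 in column x3, so it is not optimal.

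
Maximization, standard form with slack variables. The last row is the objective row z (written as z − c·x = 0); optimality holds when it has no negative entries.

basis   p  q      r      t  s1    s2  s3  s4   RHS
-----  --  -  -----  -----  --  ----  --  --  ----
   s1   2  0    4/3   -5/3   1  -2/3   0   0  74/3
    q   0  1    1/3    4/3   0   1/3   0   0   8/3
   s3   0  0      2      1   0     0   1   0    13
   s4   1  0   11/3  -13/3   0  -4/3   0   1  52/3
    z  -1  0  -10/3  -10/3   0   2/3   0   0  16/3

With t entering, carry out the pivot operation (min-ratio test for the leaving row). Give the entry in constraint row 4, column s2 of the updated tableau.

Ratio test on column t — row 1: entry -5/3 ≤ 0; row 2: (8/3)/(4/3) = 2; row 3: 13/1 = 13; row 4: entry -13/3 ≤ 0. Minimum is 2 at row 2 (q leaves); pivot element 4/3.
Divide row 2 by 4/3; eliminate column t from the other rows.
Row 4 update in column s2: -4/3 − (-13/3)·(1/4) = -1/4.

-1/4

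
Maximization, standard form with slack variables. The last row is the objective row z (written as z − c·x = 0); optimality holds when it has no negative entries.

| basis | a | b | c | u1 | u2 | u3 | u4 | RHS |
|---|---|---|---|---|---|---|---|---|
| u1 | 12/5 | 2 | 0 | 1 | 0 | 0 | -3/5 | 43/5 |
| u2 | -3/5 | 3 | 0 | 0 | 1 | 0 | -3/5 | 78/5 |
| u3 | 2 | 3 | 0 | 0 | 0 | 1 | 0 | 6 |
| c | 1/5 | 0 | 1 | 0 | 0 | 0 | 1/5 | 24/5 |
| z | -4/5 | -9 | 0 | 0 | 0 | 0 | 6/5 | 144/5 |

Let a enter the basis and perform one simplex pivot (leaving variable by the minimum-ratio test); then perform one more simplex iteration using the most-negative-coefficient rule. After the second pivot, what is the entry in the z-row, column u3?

Ratio test on column a — row 1: (43/5)/(12/5) = 43/12; row 2: entry -3/5 ≤ 0; row 3: 6/2 = 3; row 4: (24/5)/(1/5) = 24. Minimum is 3 at row 3 (u3 leaves); pivot element 2.
Divide row 3 by 2; eliminate column a from the other rows.
Second iteration: most negative z-row entry is -39/5 in column b, so b enters.
Ratio test on column b — row 1: entry -8/5 ≤ 0; row 2: (87/5)/(39/10) = 58/13; row 3: 3/(3/2) = 2; row 4: entry -3/10 ≤ 0. Minimum is 2 at row 3 (a leaves); pivot element 3/2.
Divide row 3 by 3/2; eliminate column b from the other rows.
After both pivots, the entry at the z-row, column u3 is 3.

3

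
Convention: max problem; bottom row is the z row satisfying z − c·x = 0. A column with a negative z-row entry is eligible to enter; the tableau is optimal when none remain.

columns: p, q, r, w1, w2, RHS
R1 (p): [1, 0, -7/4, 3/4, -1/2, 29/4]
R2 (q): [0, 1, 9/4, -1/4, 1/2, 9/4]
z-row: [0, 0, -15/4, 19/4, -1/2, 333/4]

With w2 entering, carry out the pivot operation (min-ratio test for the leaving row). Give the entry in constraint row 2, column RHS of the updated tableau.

Ratio test on column w2 — row 1: entry -1/2 ≤ 0; row 2: (9/4)/(1/2) = 9/2. Minimum is 9/2 at row 2 (q leaves); pivot element 1/2.
Divide row 2 by 1/2; eliminate column w2 from the other rows.
In the new row 2, the RHS entry is the old entry divided by the pivot: (9/4)/(1/2) = 9/2.

9/2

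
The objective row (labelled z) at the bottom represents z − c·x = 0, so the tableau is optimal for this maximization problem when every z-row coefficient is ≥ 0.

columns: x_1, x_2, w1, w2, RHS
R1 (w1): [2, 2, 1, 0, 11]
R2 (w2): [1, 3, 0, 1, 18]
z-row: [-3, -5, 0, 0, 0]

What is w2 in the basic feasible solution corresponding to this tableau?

w2 is basic (row 2); its value is the RHS of that row, 18.

18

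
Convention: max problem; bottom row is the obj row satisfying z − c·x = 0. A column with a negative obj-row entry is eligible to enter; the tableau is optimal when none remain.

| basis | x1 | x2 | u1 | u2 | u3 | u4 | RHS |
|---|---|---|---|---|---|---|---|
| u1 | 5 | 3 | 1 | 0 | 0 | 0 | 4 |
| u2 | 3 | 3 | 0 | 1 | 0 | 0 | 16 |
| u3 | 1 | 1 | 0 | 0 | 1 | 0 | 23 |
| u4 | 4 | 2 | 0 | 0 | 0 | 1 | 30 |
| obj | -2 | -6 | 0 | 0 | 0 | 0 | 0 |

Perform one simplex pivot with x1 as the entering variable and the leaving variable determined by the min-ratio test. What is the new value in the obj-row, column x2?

-24/5

Ratio test on column x1 — row 1: 4/5 = 4/5; row 2: 16/3 = 16/3; row 3: 23/1 = 23; row 4: 30/4 = 15/2. Minimum is 4/5 at row 1 (u1 leaves); pivot element 5.
Divide row 1 by 5; eliminate column x1 from the other rows.
obj-row update in column x2: -6 − (-2)·(3/5) = -24/5.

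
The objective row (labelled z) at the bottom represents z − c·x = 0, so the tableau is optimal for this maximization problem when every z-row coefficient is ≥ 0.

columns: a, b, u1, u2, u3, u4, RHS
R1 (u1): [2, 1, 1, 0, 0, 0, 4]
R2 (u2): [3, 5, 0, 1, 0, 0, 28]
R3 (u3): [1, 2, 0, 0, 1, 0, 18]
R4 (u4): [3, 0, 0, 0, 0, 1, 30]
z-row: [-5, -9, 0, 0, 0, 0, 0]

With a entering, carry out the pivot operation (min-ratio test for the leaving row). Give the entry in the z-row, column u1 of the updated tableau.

Ratio test on column a — row 1: 4/2 = 2; row 2: 28/3 = 28/3; row 3: 18/1 = 18; row 4: 30/3 = 10. Minimum is 2 at row 1 (u1 leaves); pivot element 2.
Divide row 1 by 2; eliminate column a from the other rows.
z-row update in column u1: 0 − (-5)·(1/2) = 5/2.

5/2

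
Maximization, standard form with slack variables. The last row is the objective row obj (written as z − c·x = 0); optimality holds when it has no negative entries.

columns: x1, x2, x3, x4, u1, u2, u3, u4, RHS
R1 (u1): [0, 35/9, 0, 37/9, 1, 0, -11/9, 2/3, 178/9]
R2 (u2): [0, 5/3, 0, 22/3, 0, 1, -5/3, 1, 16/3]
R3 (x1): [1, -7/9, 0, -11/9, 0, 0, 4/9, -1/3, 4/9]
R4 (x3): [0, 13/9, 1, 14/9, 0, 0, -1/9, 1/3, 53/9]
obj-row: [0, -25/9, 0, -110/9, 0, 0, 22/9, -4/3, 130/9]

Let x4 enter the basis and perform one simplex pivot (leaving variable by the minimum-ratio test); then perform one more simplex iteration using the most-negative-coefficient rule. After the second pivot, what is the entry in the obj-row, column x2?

-1

Ratio test on column x4 — row 1: (178/9)/(37/9) = 178/37; row 2: (16/3)/(22/3) = 8/11; row 3: entry -11/9 ≤ 0; row 4: (53/9)/(14/9) = 53/14. Minimum is 8/11 at row 2 (u2 leaves); pivot element 22/3.
Divide row 2 by 22/3; eliminate column x4 from the other rows.
Second iteration: most negative obj-row entry is -1/3 in column u3, so u3 enters.
Ratio test on column u3 — row 1: entry -19/66 ≤ 0; row 2: entry -5/22 ≤ 0; row 3: (4/3)/(1/6) = 8; row 4: (157/33)/(8/33) = 157/8. Minimum is 8 at row 3 (x1 leaves); pivot element 1/6.
Divide row 3 by 1/6; eliminate column u3 from the other rows.
After both pivots, the entry at the obj-row, column x2 is -1.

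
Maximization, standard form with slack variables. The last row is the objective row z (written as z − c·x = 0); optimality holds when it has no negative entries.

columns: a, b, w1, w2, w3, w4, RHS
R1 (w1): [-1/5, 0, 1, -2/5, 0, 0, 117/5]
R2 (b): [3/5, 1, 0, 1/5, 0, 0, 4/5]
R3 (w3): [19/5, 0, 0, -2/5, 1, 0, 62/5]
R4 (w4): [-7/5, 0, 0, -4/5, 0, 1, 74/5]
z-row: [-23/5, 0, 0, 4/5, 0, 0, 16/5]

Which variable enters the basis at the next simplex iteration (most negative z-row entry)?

a

Negative z-row entries: a: -23/5.
The most negative is -23/5 in column a, so a enters.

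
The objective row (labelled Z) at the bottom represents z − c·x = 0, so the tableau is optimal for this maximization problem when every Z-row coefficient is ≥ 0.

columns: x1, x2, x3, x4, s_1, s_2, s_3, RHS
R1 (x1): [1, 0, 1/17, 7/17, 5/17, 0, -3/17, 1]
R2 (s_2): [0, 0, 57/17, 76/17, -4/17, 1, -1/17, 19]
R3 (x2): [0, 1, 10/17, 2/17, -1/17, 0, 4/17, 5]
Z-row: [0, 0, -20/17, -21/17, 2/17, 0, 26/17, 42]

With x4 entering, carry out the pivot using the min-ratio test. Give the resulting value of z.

Ratio test on column x4 — row 1: 1/(7/17) = 17/7; row 2: 19/(76/17) = 17/4; row 3: 5/(2/17) = 85/2. Minimum is 17/7 at row 1 (x1 leaves); pivot element 7/17.
Pivot on row 1; the Z-row RHS becomes 42 − (-21/17)·(17/7) = 45.

45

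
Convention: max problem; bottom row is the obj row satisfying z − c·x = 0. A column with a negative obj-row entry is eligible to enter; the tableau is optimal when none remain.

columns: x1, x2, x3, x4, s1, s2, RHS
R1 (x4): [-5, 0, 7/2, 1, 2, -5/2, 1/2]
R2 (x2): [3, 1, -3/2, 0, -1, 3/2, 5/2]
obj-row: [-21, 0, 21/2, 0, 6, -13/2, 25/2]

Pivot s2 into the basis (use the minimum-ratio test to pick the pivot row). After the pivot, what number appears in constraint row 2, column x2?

2/3

Ratio test on column s2 — row 1: entry -5/2 ≤ 0; row 2: (5/2)/(3/2) = 5/3. Minimum is 5/3 at row 2 (x2 leaves); pivot element 3/2.
Divide row 2 by 3/2; eliminate column s2 from the other rows.
In the new row 2, the x2 entry is the old entry divided by the pivot: 1/(3/2) = 2/3.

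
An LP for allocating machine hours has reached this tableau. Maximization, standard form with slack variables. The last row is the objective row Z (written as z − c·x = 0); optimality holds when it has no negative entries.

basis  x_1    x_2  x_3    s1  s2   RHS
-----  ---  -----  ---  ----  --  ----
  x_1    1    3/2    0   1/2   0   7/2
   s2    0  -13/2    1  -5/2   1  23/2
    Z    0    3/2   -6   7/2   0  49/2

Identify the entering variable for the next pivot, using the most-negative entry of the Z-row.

Negative Z-row entries: x_3: -6.
The most negative is -6 in column x_3, so x_3 enters.

x_3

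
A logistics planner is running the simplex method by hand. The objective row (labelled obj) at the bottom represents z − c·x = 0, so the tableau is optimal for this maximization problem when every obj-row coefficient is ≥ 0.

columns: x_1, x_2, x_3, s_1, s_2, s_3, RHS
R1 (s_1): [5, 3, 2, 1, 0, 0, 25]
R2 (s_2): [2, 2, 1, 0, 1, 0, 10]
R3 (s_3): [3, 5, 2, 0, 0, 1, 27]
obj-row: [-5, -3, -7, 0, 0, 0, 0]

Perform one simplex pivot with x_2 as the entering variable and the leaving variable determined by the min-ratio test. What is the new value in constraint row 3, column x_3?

Ratio test on column x_2 — row 1: 25/3 = 25/3; row 2: 10/2 = 5; row 3: 27/5 = 27/5. Minimum is 5 at row 2 (s_2 leaves); pivot element 2.
Divide row 2 by 2; eliminate column x_2 from the other rows.
Row 3 update in column x_3: 2 − 5·(1/2) = -1/2.

-1/2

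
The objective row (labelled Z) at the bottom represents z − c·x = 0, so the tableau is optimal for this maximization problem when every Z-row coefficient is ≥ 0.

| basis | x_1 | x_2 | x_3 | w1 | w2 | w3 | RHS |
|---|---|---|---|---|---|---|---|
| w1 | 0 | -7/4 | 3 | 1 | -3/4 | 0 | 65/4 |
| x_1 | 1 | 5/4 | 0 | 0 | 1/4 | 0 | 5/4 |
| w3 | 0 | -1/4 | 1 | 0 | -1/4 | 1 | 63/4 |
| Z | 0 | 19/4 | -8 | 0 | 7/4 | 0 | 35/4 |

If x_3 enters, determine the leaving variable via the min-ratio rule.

Column x_3 entries and ratios — w1: (65/4)/3 = 65/12; x_1: 0 ≤ 0, skip; w3: (63/4)/1 = 63/4.
Smallest ratio is 65/12 in the row of w1, so w1 leaves.

w1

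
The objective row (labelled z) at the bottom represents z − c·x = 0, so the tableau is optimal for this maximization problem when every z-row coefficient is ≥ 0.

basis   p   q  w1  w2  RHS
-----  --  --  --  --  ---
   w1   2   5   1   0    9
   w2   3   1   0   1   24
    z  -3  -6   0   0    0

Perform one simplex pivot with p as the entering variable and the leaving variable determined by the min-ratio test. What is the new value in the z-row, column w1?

3/2

Ratio test on column p — row 1: 9/2 = 9/2; row 2: 24/3 = 8. Minimum is 9/2 at row 1 (w1 leaves); pivot element 2.
Divide row 1 by 2; eliminate column p from the other rows.
z-row update in column w1: 0 − (-3)·(1/2) = 3/2.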